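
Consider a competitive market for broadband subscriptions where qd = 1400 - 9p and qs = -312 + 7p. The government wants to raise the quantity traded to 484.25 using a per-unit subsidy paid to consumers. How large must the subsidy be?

At q = 484.25, invert demand for the buyer price: pb = (1400 − 484.25)/9 = 101.75; invert supply for the seller price: ps = (484.25 − (-312))/7 = 113.75.
The subsidy must fill the gap: s = ps − pb = 113.75 − 101.75 = 12.

Required subsidy s = 12 per unit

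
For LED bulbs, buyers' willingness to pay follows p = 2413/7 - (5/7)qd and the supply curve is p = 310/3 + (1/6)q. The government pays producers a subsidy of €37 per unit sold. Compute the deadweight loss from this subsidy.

Deadweight loss = €777

Pre-subsidy: 2413/7 - (5/7)q = 310/3 + (1/6)q gives q* = 274 and p* = 149.
With the subsidy, sellers receive ps = pb + 37 for each unit, where pb is the price buyers pay.
On the curves, pb = 2413/7 - (5/7)q and ps = 310/3 + (1/6)q; the wedge ps − pb = 37 gives 310/3 + (1/6)q − (2413/7 - (5/7)q) = 37, so q' = 316.
Then pb = 2413/7 − (5/7)·316 = 119 and ps = 310/3 + (1/6)·316 = 156.
The subsidy expands output by 316 − 274 = 42 past the efficient level; on those units the gap between marginal cost and willingness to pay runs from 0 up to 37.
DWL = ½ × 37 × 42 = 777.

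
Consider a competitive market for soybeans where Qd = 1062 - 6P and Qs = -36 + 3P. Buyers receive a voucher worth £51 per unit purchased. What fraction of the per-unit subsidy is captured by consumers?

Pre-subsidy: 1062 - 6P = -36 + 3P gives P* = 122, Q* = 330.
With the rebate, buyers effectively pay Pb = Ps − 51, where Ps is the price sellers receive.
Demand in terms of Ps becomes Qd = 1062 − 6(Ps − 51) = 1368 - 6Ps. Setting this equal to supply: 1368 - 6Ps = -36 + 3Ps, so Ps = 156.
Buyers pay Pb = 156 − 51 = 105; Q' = -36 + 3·156 = 432.
Buyers' price falls by P* − Pb = 122 − 105 = 17; sellers' price rises by Ps − P* = 156 − 122 = 34.
So consumers capture 17/51 = 1/3 of each unit of subsidy.

Consumer share = 1/3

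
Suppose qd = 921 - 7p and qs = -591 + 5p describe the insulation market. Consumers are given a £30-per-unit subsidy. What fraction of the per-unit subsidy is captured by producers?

Producer share = 7/12

Pre-subsidy: 921 - 7p = -591 + 5p gives p* = 126, q* = 39.
With the rebate, buyers effectively pay pb = ps − 30, where ps is the price sellers receive.
Demand in terms of ps becomes qd = 921 − 7(ps − 30) = 1131 - 7ps. Setting this equal to supply: 1131 - 7ps = -591 + 5ps, so ps = 143.5.
Buyers pay pb = 143.5 − 30 = 113.5; q' = -591 + 5·143.5 = 126.5.
Buyers' price falls by p* − pb = 126 − 113.5 = 12.5; sellers' price rises by ps − p* = 143.5 − 126 = 17.5.
So producers capture 17.5/30 = 7/12 of each unit of subsidy.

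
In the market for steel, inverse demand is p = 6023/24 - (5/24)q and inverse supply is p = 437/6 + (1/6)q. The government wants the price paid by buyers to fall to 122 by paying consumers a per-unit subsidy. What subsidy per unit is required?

At a buyer price of 122, quantity demanded is 1204.6 − 4.8·122 = 619.
Sellers supply 619 only when they receive ps = 437/6 + (1/6)·619 = 176.
s = ps − pb = 176 − 122 = 54.

Required subsidy s = 54 per unit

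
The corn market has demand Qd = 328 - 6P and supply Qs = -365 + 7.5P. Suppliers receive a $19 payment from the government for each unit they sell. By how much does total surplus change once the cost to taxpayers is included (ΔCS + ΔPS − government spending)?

Pre-subsidy: 328 - 6P = -365 + 7.5P gives P* = 154/3, Q* = 20.
With the subsidy, sellers receive Ps = Pb + 19 for each unit, where Pb is the price buyers pay.
Supply in terms of Pb becomes Qs = -365 + 7.5(Pb + 19) = -222.5 + 7.5Pb. Setting this equal to demand: 328 - 6Pb = -222.5 + 7.5Pb, so Pb = 367/9.
Sellers receive Ps = 367/9 + 19 = 538/9; Q' = 328 − 6·(367/9) = 250/3.
ΔCS = ½(20 + 250/3)(154/3 − 367/9) = 14725/27; ΔPS = ½(20 + 250/3)(538/9 − 154/3) = 11780/27.
Government spending = 19 × 250/3 = 4750/3.
Net change = 14725/27 + 11780/27 − 4750/3 = -1805/3. The loss equals the DWL triangle ½·19·190/3.

Net change in total surplus = -1805/3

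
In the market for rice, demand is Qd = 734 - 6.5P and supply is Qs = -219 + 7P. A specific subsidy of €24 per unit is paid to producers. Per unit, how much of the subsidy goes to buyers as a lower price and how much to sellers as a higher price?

Buyers gain 112/9 per unit; sellers gain 104/9 per unit

Pre-subsidy: 734 - 6.5P = -219 + 7P gives P* = 1906/27, Q* = 7429/27.
With the subsidy, sellers receive Ps = Pb + 24 for each unit, where Pb is the price buyers pay.
Supply in terms of Pb becomes Qs = -219 + 7(Pb + 24) = -51 + 7Pb. Setting this equal to demand: 734 - 6.5Pb = -51 + 7Pb, so Pb = 1570/27.
Sellers receive Ps = 1570/27 + 24 = 2218/27; Q' = 734 − 6.5·(1570/27) = 9613/27.
Buyers' price falls by P* − Pb = 1906/27 − 1570/27 = 112/9; sellers' price rises by Ps − P* = 2218/27 − 1906/27 = 104/9.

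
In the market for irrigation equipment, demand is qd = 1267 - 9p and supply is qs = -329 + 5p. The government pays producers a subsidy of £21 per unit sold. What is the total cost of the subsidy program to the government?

Government cost = £6478.5

Pre-subsidy: 1267 - 9p = -329 + 5p gives p* = 114, q* = 241.
With the subsidy, sellers receive ps = pb + 21 for each unit, where pb is the price buyers pay.
Supply in terms of pb becomes qs = -329 + 5(pb + 21) = -224 + 5pb. Setting this equal to demand: 1267 - 9pb = -224 + 5pb, so pb = 106.5.
Sellers receive ps = 106.5 + 21 = 127.5; q' = 1267 − 9·106.5 = 308.5.
Government outlay = subsidy × quantity = 21 × 308.5 = 6478.5.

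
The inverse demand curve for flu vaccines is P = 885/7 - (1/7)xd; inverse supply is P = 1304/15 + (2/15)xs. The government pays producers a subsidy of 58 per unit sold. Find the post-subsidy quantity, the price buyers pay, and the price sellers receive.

Pre-subsidy: 885/7 - (1/7)x = 1304/15 + (2/15)x gives x* = 143 and P* = 106.
With the subsidy, sellers receive Ps = Pb + 58 for each unit, where Pb is the price buyers pay.
On the curves, Pb = 885/7 - (1/7)x and Ps = 1304/15 + (2/15)x; the wedge Ps − Pb = 58 gives 1304/15 + (2/15)x − (885/7 - (1/7)x) = 58, so x' = 353.
Then Pb = 885/7 − (1/7)·353 = 76 and Ps = 1304/15 + (2/15)·353 = 134.

x' = 353; buyers pay 76; sellers receive 134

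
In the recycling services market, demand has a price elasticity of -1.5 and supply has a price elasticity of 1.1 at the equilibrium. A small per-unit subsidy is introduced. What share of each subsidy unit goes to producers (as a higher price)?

Producer share = 15/26

For a small subsidy around the equilibrium, the benefit split depends on the relative slopes, which at a point are proportional to the elasticities.
Buyer share = εs/(εs + |εd|) = 1.1/(1.1 + 1.5) = 11/26; seller share = |εd|/(εs + |εd|) = 15/26.
So producers capture 15/26 of the subsidy.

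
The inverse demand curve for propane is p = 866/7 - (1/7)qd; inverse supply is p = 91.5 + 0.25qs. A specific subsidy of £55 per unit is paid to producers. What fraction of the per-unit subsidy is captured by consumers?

Consumer share = 4/11

Pre-subsidy: 866/7 - (1/7)q = 91.5 + 0.25q gives q* = 82 and p* = 112.
With the subsidy, sellers receive ps = pb + 55 for each unit, where pb is the price buyers pay.
On the curves, pb = 866/7 - (1/7)q and ps = 91.5 + 0.25q; the wedge ps − pb = 55 gives 91.5 + 0.25q − (866/7 - (1/7)q) = 55, so q' = 222.
Then pb = 866/7 − (1/7)·222 = 92 and ps = 91.5 + 0.25·222 = 147.
Buyers' price falls by p* − pb = 112 − 92 = 20; sellers' price rises by ps − p* = 147 − 112 = 35.
So consumers capture 20/55 = 4/11 of each unit of subsidy.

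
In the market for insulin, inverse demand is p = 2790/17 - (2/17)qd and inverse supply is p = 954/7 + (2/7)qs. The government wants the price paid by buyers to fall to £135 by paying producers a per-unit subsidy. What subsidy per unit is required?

At a buyer price of 135, quantity demanded is 1395 − 8.5·135 = 247.5.
Sellers supply 247.5 only when they receive ps = 954/7 + (2/7)·247.5 = 207.
s = ps − pb = 207 − 135 = 72.

Required subsidy s = £72 per unit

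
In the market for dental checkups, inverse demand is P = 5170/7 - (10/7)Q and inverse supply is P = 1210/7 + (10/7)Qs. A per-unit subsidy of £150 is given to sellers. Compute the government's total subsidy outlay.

Government cost = £37575

Pre-subsidy: 5170/7 - (10/7)Q = 1210/7 + (10/7)Q gives Q* = 198 and P* = 3190/7.
With the subsidy, sellers receive Ps = Pb + 150 for each unit, where Pb is the price buyers pay.
On the curves, Pb = 5170/7 - (10/7)Q and Ps = 1210/7 + (10/7)Q; the wedge Ps − Pb = 150 gives 1210/7 + (10/7)Q − (5170/7 - (10/7)Q) = 150, so Q' = 250.5.
Then Pb = 5170/7 − (10/7)·250.5 = 2665/7 and Ps = 1210/7 + (10/7)·250.5 = 3715/7.
Government outlay = subsidy × quantity = 150 × 250.5 = 37575.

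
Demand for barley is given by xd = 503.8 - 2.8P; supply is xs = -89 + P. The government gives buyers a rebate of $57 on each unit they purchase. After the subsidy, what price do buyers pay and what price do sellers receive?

Pre-subsidy: 503.8 - 2.8P = -89 + P gives P* = 156, x* = 67.
With the rebate, buyers effectively pay Pb = Ps − 57, where Ps is the price sellers receive.
Demand in terms of Ps becomes xd = 503.8 − 2.8(Ps − 57) = 663.4 - 2.8Ps. Setting this equal to supply: 663.4 - 2.8Ps = -89 + Ps, so Ps = 198.
Buyers pay Pb = 198 − 57 = 141; x' = -89 + 1·198 = 109.

Buyers pay $141; sellers receive $198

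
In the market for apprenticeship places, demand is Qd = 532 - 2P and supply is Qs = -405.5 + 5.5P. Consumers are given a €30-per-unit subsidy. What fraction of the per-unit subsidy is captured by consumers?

Consumer share = 11/15

Pre-subsidy: 532 - 2P = -405.5 + 5.5P gives P* = 125, Q* = 282.
With the rebate, buyers effectively pay Pb = Ps − 30, where Ps is the price sellers receive.
Demand in terms of Ps becomes Qd = 532 − 2(Ps − 30) = 592 - 2Ps. Setting this equal to supply: 592 - 2Ps = -405.5 + 5.5Ps, so Ps = 133.
Buyers pay Pb = 133 − 30 = 103; Q' = -405.5 + 5.5·133 = 326.
Buyers' price falls by P* − Pb = 125 − 103 = 22; sellers' price rises by Ps − P* = 133 − 125 = 8.
So consumers capture 22/30 = 11/15 of each unit of subsidy.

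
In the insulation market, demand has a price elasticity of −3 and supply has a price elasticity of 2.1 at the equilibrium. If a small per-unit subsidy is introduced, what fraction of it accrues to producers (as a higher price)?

For a small subsidy around the equilibrium, the benefit split depends on the relative slopes, which at a point are proportional to the elasticities.
Buyer share = εs/(εs + |εd|) = 2.1/(2.1 + 3) = 7/17; seller share = |εd|/(εs + |εd|) = 10/17.
So producers capture 10/17 of the subsidy.

Producer share = 10/17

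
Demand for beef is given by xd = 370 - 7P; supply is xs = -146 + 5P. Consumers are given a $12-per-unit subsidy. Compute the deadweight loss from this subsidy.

Deadweight loss = $210

Pre-subsidy: 370 - 7P = -146 + 5P gives P* = 43, x* = 69.
With the rebate, buyers effectively pay Pb = Ps − 12, where Ps is the price sellers receive.
Demand in terms of Ps becomes xd = 370 − 7(Ps − 12) = 454 - 7Ps. Setting this equal to supply: 454 - 7Ps = -146 + 5Ps, so Ps = 50.
Buyers pay Pb = 50 − 12 = 38; x' = -146 + 5·50 = 104.
The subsidy expands output by 104 − 69 = 35 past the efficient level; on those units the gap between marginal cost and willingness to pay runs from 0 up to 12.
DWL = ½ × 12 × 35 = 210.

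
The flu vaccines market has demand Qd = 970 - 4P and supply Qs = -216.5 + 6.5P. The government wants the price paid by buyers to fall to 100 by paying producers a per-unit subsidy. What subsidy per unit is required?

Required subsidy s = 21 per unit

At a buyer price of 100, quantity demanded is 970 − 4·100 = 570.
Sellers supply 570 only when they receive Ps with -216.5 + 6.5·Ps = 570, i.e. Ps = 121.
s = Ps − Pb = 121 − 100 = 21.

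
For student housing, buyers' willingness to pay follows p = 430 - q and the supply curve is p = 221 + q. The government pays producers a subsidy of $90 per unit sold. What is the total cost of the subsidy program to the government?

Pre-subsidy: 430 - q = 221 + q gives q* = 104.5 and p* = 325.5.
With the subsidy, sellers receive ps = pb + 90 for each unit, where pb is the price buyers pay.
On the curves, pb = 430 - q and ps = 221 + q; the wedge ps − pb = 90 gives 221 + q − (430 - q) = 90, so q' = 149.5.
Then pb = 430 − 1·149.5 = 280.5 and ps = 221 + 1·149.5 = 370.5.
Government outlay = subsidy × quantity = 90 × 149.5 = 13455.

Government cost = $13455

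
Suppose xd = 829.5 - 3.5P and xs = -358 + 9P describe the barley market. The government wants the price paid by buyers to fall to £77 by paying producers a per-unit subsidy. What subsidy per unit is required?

Required subsidy s = £25 per unit

At a buyer price of 77, quantity demanded is 829.5 − 3.5·77 = 560.
Sellers supply 560 only when they receive Ps with -358 + 9·Ps = 560, i.e. Ps = 102.
s = Ps − Pb = 102 − 77 = 25.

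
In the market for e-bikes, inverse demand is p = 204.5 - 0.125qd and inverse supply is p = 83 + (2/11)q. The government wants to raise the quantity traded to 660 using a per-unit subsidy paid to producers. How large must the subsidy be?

At q = 660, from the demand curve buyers pay pb = 204.5 − 0.125·660 = 122; from the supply curve sellers need ps = 83 + (2/11)·660 = 203.
The subsidy must fill the gap: s = ps − pb = 203 − 122 = 81.

Required subsidy s = 81 per unit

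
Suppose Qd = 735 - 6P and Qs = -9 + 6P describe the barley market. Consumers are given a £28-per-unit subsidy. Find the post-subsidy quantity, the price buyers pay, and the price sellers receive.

Pre-subsidy: 735 - 6P = -9 + 6P gives P* = 62, Q* = 363.
With the rebate, buyers effectively pay Pb = Ps − 28, where Ps is the price sellers receive.
Demand in terms of Ps becomes Qd = 735 − 6(Ps − 28) = 903 - 6Ps. Setting this equal to supply: 903 - 6Ps = -9 + 6Ps, so Ps = 76.
Buyers pay Pb = 76 − 28 = 48; Q' = -9 + 6·76 = 447.

Q' = 447; buyers pay £48; sellers receive £76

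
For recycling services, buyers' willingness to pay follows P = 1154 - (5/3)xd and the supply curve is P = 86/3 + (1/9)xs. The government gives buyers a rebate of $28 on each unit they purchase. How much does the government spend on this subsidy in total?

Government cost = $18165

Pre-subsidy: 1154 - (5/3)x = 86/3 + (1/9)x gives x* = 633 and P* = 99.
With the rebate, buyers effectively pay Pb = Ps − 28, where Ps is the price sellers receive.
On the curves, Pb = 1154 - (5/3)x and Ps = 86/3 + (1/9)x; the wedge Ps − Pb = 28 gives 86/3 + (1/9)x − (1154 - (5/3)x) = 28, so x' = 648.75.
Then Pb = 1154 − (5/3)·648.75 = 72.75 and Ps = 86/3 + (1/9)·648.75 = 100.75.
Government outlay = subsidy × quantity = 28 × 648.75 = 18165.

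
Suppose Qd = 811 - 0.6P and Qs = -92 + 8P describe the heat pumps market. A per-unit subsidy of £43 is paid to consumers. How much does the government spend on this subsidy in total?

Pre-subsidy: 811 - 0.6P = -92 + 8P gives P* = 105, Q* = 748.
With the rebate, buyers effectively pay Pb = Ps − 43, where Ps is the price sellers receive.
Demand in terms of Ps becomes Qd = 811 − 0.6(Ps − 43) = 836.8 - 0.6Ps. Setting this equal to supply: 836.8 - 0.6Ps = -92 + 8Ps, so Ps = 108.
Buyers pay Pb = 108 − 43 = 65; Q' = -92 + 8·108 = 772.
Government outlay = subsidy × quantity = 43 × 772 = 33196.

Government cost = £33196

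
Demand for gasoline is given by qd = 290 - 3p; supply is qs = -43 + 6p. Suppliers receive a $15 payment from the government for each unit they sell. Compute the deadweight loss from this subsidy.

Pre-subsidy: 290 - 3p = -43 + 6p gives p* = 37, q* = 179.
With the subsidy, sellers receive ps = pb + 15 for each unit, where pb is the price buyers pay.
Supply in terms of pb becomes qs = -43 + 6(pb + 15) = 47 + 6pb. Setting this equal to demand: 290 - 3pb = 47 + 6pb, so pb = 27.
Sellers receive ps = 27 + 15 = 42; q' = 290 − 3·27 = 209.
The subsidy expands output by 209 − 179 = 30 past the efficient level; on those units the gap between marginal cost and willingness to pay runs from 0 up to 15.
DWL = ½ × 15 × 30 = 225.

Deadweight loss = $225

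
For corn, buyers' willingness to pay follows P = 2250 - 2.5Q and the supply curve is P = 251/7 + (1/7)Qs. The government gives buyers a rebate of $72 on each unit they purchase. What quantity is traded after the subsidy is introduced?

Q' = 32006/37

Pre-subsidy: 2250 - 2.5Q = 251/7 + (1/7)Q gives Q* = 30998/37 and P* = 5755/37.
With the rebate, buyers effectively pay Pb = Ps − 72, where Ps is the price sellers receive.
On the curves, Pb = 2250 - 2.5Q and Ps = 251/7 + (1/7)Q; the wedge Ps − Pb = 72 gives 251/7 + (1/7)Q − (2250 - 2.5Q) = 72, so Q' = 32006/37.
Then Pb = 2250 − 2.5·(32006/37) = 3235/37 and Ps = 251/7 + (1/7)·(32006/37) = 5899/37.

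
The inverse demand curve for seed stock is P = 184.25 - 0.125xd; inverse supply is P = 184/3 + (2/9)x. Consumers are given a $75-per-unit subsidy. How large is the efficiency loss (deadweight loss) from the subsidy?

Pre-subsidy: 184.25 - 0.125x = 184/3 + (2/9)x gives x* = 354 and P* = 140.
With the rebate, buyers effectively pay Pb = Ps − 75, where Ps is the price sellers receive.
On the curves, Pb = 184.25 - 0.125x and Ps = 184/3 + (2/9)x; the wedge Ps − Pb = 75 gives 184/3 + (2/9)x − (184.25 - 0.125x) = 75, so x' = 570.
Then Pb = 184.25 − 0.125·570 = 113 and Ps = 184/3 + (2/9)·570 = 188.
The subsidy expands output by 570 − 354 = 216 past the efficient level; on those units the gap between marginal cost and willingness to pay runs from 0 up to 75.
DWL = ½ × 75 × 216 = 8100.

Deadweight loss = $8100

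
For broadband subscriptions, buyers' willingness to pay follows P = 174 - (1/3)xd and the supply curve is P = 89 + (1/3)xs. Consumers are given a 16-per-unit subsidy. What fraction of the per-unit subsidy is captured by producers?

Pre-subsidy: 174 - (1/3)x = 89 + (1/3)x gives x* = 127.5 and P* = 131.5.
With the rebate, buyers effectively pay Pb = Ps − 16, where Ps is the price sellers receive.
On the curves, Pb = 174 - (1/3)x and Ps = 89 + (1/3)x; the wedge Ps − Pb = 16 gives 89 + (1/3)x − (174 - (1/3)x) = 16, so x' = 151.5.
Then Pb = 174 − (1/3)·151.5 = 123.5 and Ps = 89 + (1/3)·151.5 = 139.5.
Buyers' price falls by P* − Pb = 131.5 − 123.5 = 8; sellers' price rises by Ps − P* = 139.5 − 131.5 = 8.
So producers capture 8/16 = 0.5 of each unit of subsidy.

Producer share = 0.5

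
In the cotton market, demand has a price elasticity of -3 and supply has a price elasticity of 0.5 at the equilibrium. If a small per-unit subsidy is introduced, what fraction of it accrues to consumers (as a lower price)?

Consumer share = 1/7

For a small subsidy around the equilibrium, the benefit split depends on the relative slopes, which at a point are proportional to the elasticities.
Buyer share = εs/(εs + |εd|) = 0.5/(0.5 + 3) = 1/7; seller share = |εd|/(εs + |εd|) = 6/7.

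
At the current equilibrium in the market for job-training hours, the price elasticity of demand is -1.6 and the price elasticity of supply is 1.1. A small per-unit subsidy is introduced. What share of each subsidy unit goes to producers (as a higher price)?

For a small subsidy around the equilibrium, the benefit split depends on the relative slopes, which at a point are proportional to the elasticities.
Buyer share = εs/(εs + |εd|) = 1.1/(1.1 + 1.6) = 11/27; seller share = |εd|/(εs + |εd|) = 16/27.
So producers capture 16/27 of the subsidy.

Producer share = 16/27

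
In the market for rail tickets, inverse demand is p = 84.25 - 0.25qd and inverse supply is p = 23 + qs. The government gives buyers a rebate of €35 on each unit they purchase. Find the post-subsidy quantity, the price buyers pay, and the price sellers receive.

q' = 77; buyers pay €65; sellers receive €100

Pre-subsidy: 84.25 - 0.25q = 23 + q gives q* = 49 and p* = 72.
With the rebate, buyers effectively pay pb = ps − 35, where ps is the price sellers receive.
On the curves, pb = 84.25 - 0.25q and ps = 23 + q; the wedge ps − pb = 35 gives 23 + q − (84.25 - 0.25q) = 35, so q' = 77.
Then pb = 84.25 − 0.25·77 = 65 and ps = 23 + 1·77 = 100.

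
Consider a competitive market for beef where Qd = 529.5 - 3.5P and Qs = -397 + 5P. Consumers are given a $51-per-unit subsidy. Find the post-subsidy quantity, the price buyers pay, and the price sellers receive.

Q' = 253; buyers pay $79; sellers receive $130

Pre-subsidy: 529.5 - 3.5P = -397 + 5P gives P* = 109, Q* = 148.
With the rebate, buyers effectively pay Pb = Ps − 51, where Ps is the price sellers receive.
Demand in terms of Ps becomes Qd = 529.5 − 3.5(Ps − 51) = 708 - 3.5Ps. Setting this equal to supply: 708 - 3.5Ps = -397 + 5Ps, so Ps = 130.
Buyers pay Pb = 130 − 51 = 79; Q' = -397 + 5·130 = 253.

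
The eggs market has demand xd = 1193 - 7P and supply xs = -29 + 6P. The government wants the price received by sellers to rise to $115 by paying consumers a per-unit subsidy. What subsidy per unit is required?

At a seller price of 115, quantity supplied is -29 + 6·115 = 661.
Buyers absorb 661 only when they pay Pb with 1193 − 7·Pb = 661, i.e. Pb = 76.
s = Ps − Pb = 115 − 76 = 39.

Required subsidy s = $39 per unit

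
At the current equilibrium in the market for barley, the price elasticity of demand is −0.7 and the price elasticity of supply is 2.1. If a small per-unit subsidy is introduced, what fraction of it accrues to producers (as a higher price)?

Producer share = 0.25

For a small subsidy around the equilibrium, the benefit split depends on the relative slopes, which at a point are proportional to the elasticities.
Buyer share = εs/(εs + |εd|) = 2.1/(2.1 + 0.7) = 0.75; seller share = |εd|/(εs + |εd|) = 0.25.
So producers capture 0.25 of the subsidy.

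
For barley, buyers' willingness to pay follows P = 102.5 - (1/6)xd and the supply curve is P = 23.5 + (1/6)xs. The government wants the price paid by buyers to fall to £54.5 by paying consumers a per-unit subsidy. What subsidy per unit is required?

Required subsidy s = £17 per unit

At a buyer price of 54.5, quantity demanded is 615 − 6·54.5 = 288.
Sellers supply 288 only when they receive Ps = 23.5 + (1/6)·288 = 71.5.
s = Ps − Pb = 71.5 − 54.5 = 17.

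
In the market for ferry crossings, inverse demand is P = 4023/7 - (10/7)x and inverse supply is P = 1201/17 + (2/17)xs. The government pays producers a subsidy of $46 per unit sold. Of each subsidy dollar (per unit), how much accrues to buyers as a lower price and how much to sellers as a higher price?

Buyers gain $42.5 per unit; sellers gain $3.5 per unit

Pre-subsidy: 4023/7 - (10/7)x = 1201/17 + (2/17)x gives x* = 326 and P* = 109.
With the subsidy, sellers receive Ps = Pb + 46 for each unit, where Pb is the price buyers pay.
On the curves, Pb = 4023/7 - (10/7)x and Ps = 1201/17 + (2/17)x; the wedge Ps − Pb = 46 gives 1201/17 + (2/17)x − (4023/7 - (10/7)x) = 46, so x' = 355.75.
Then Pb = 4023/7 − (10/7)·355.75 = 66.5 and Ps = 1201/17 + (2/17)·355.75 = 112.5.
Buyers' price falls by P* − Pb = 109 − 66.5 = 42.5; sellers' price rises by Ps − P* = 112.5 − 109 = 3.5.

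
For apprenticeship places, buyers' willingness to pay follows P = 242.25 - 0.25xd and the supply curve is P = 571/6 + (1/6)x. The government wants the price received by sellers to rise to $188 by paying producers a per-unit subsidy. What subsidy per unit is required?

At a seller price of 188, quantity supplied is -571 + 6·188 = 557.
Buyers absorb 557 only when they pay Pb = 242.25 − 0.25·557 = 103.
s = Ps − Pb = 188 − 103 = 85.

Required subsidy s = $85 per unit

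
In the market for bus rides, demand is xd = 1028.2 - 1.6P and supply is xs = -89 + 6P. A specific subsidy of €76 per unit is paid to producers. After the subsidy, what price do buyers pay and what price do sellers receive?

Buyers pay €87; sellers receive €163

Pre-subsidy: 1028.2 - 1.6P = -89 + 6P gives P* = 147, x* = 793.
With the subsidy, sellers receive Ps = Pb + 76 for each unit, where Pb is the price buyers pay.
Supply in terms of Pb becomes xs = -89 + 6(Pb + 76) = 367 + 6Pb. Setting this equal to demand: 1028.2 - 1.6Pb = 367 + 6Pb, so Pb = 87.
Sellers receive Ps = 87 + 76 = 163; x' = 1028.2 − 1.6·87 = 889.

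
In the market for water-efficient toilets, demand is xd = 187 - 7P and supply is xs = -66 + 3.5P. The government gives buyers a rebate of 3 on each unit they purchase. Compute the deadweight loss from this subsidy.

Pre-subsidy: 187 - 7P = -66 + 3.5P gives P* = 506/21, x* = 55/3.
With the rebate, buyers effectively pay Pb = Ps − 3, where Ps is the price sellers receive.
Demand in terms of Ps becomes xd = 187 − 7(Ps − 3) = 208 - 7Ps. Setting this equal to supply: 208 - 7Ps = -66 + 3.5Ps, so Ps = 548/21.
Buyers pay Pb = 548/21 − 3 = 485/21; x' = -66 + 3.5·(548/21) = 76/3.
The subsidy expands output by 76/3 − 55/3 = 7 past the efficient level; on those units the gap between marginal cost and willingness to pay runs from 0 up to 3.
DWL = ½ × 3 × 7 = 10.5.

Deadweight loss = 10.5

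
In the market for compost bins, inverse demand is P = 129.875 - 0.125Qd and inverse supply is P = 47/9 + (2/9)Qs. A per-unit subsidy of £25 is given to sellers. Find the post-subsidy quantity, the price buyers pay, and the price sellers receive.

Pre-subsidy: 129.875 - 0.125Q = 47/9 + (2/9)Q gives Q* = 359 and P* = 85.
With the subsidy, sellers receive Ps = Pb + 25 for each unit, where Pb is the price buyers pay.
On the curves, Pb = 129.875 - 0.125Q and Ps = 47/9 + (2/9)Q; the wedge Ps − Pb = 25 gives 47/9 + (2/9)Q − (129.875 - 0.125Q) = 25, so Q' = 431.
Then Pb = 129.875 − 0.125·431 = 76 and Ps = 47/9 + (2/9)·431 = 101.

Q' = 431; buyers pay £76; sellers receive £101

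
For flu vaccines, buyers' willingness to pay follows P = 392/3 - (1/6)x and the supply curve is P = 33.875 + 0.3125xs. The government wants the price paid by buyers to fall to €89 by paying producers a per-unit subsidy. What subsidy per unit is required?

Required subsidy s = €23 per unit

At a buyer price of 89, quantity demanded is 784 − 6·89 = 250.
Sellers supply 250 only when they receive Ps = 33.875 + 0.3125·250 = 112.
s = Ps − Pb = 112 − 89 = 23.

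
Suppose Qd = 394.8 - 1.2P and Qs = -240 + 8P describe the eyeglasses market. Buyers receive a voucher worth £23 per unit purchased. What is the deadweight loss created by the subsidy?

Pre-subsidy: 394.8 - 1.2P = -240 + 8P gives P* = 69, Q* = 312.
With the rebate, buyers effectively pay Pb = Ps − 23, where Ps is the price sellers receive.
Demand in terms of Ps becomes Qd = 394.8 − 1.2(Ps − 23) = 422.4 - 1.2Ps. Setting this equal to supply: 422.4 - 1.2Ps = -240 + 8Ps, so Ps = 72.
Buyers pay Pb = 72 − 23 = 49; Q' = -240 + 8·72 = 336.
The subsidy expands output by 336 − 312 = 24 past the efficient level; on those units the gap between marginal cost and willingness to pay runs from 0 up to 23.
DWL = ½ × 23 × 24 = 276.

Deadweight loss = £276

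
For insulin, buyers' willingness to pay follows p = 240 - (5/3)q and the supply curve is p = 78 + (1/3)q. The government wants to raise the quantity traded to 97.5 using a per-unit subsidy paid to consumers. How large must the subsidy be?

Required subsidy s = 33 per unit

At q = 97.5, from the demand curve buyers pay pb = 240 − (5/3)·97.5 = 77.5; from the supply curve sellers need ps = 78 + (1/3)·97.5 = 110.5.
The subsidy must fill the gap: s = ps − pb = 110.5 − 77.5 = 33.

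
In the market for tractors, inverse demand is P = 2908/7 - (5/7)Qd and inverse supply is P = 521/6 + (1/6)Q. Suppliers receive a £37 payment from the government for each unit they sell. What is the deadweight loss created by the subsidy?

Pre-subsidy: 2908/7 - (5/7)Q = 521/6 + (1/6)Q gives Q* = 373 and P* = 149.
With the subsidy, sellers receive Ps = Pb + 37 for each unit, where Pb is the price buyers pay.
On the curves, Pb = 2908/7 - (5/7)Q and Ps = 521/6 + (1/6)Q; the wedge Ps − Pb = 37 gives 521/6 + (1/6)Q − (2908/7 - (5/7)Q) = 37, so Q' = 415.
Then Pb = 2908/7 − (5/7)·415 = 119 and Ps = 521/6 + (1/6)·415 = 156.
The subsidy expands output by 415 − 373 = 42 past the efficient level; on those units the gap between marginal cost and willingness to pay runs from 0 up to 37.
DWL = ½ × 37 × 42 = 777.

Deadweight loss = £777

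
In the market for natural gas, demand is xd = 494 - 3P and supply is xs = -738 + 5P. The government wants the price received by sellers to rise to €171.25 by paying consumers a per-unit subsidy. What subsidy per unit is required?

Required subsidy s = €46 per unit

At a seller price of 171.25, quantity supplied is -738 + 5·171.25 = 118.25.
Buyers absorb 118.25 only when they pay Pb with 494 − 3·Pb = 118.25, i.e. Pb = 125.25.
s = Ps − Pb = 171.25 − 125.25 = 46.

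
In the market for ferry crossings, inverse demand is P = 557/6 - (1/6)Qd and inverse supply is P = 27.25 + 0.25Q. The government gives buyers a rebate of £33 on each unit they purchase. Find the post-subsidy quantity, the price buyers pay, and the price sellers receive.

Q' = 236.6; buyers pay £53.4; sellers receive £86.4

Pre-subsidy: 557/6 - (1/6)Q = 27.25 + 0.25Q gives Q* = 157.4 and P* = 66.6.
With the rebate, buyers effectively pay Pb = Ps − 33, where Ps is the price sellers receive.
On the curves, Pb = 557/6 - (1/6)Q and Ps = 27.25 + 0.25Q; the wedge Ps − Pb = 33 gives 27.25 + 0.25Q − (557/6 - (1/6)Q) = 33, so Q' = 236.6.
Then Pb = 557/6 − (1/6)·236.6 = 53.4 and Ps = 27.25 + 0.25·236.6 = 86.4.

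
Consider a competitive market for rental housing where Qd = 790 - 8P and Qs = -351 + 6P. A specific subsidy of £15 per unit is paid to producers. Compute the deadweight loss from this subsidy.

Deadweight loss = 2700/7

Pre-subsidy: 790 - 8P = -351 + 6P gives P* = 81.5, Q* = 138.
With the subsidy, sellers receive Ps = Pb + 15 for each unit, where Pb is the price buyers pay.
Supply in terms of Pb becomes Qs = -351 + 6(Pb + 15) = -261 + 6Pb. Setting this equal to demand: 790 - 8Pb = -261 + 6Pb, so Pb = 1051/14.
Sellers receive Ps = 1051/14 + 15 = 1261/14; Q' = 790 − 8·(1051/14) = 1326/7.
The subsidy expands output by 1326/7 − 138 = 360/7 past the efficient level; on those units the gap between marginal cost and willingness to pay runs from 0 up to 15.
DWL = ½ × 15 × 360/7 = 2700/7.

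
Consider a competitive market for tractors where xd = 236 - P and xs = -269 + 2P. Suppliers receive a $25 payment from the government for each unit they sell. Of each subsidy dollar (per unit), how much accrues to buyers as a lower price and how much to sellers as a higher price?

Buyers gain 50/3 per unit; sellers gain 25/3 per unit

Pre-subsidy: 236 - P = -269 + 2P gives P* = 505/3, x* = 203/3.
With the subsidy, sellers receive Ps = Pb + 25 for each unit, where Pb is the price buyers pay.
Supply in terms of Pb becomes xs = -269 + 2(Pb + 25) = -219 + 2Pb. Setting this equal to demand: 236 - Pb = -219 + 2Pb, so Pb = 455/3.
Sellers receive Ps = 455/3 + 25 = 530/3; x' = 236 − 1·(455/3) = 253/3.
Buyers' price falls by P* − Pb = 505/3 − 455/3 = 50/3; sellers' price rises by Ps − P* = 530/3 − 505/3 = 25/3.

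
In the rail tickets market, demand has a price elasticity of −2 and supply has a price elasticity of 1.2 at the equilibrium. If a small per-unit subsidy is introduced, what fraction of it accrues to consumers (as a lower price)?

For a small subsidy around the equilibrium, the benefit split depends on the relative slopes, which at a point are proportional to the elasticities.
Buyer share = εs/(εs + |εd|) = 1.2/(1.2 + 2) = 0.375; seller share = |εd|/(εs + |εd|) = 0.625.

Consumer share = 0.375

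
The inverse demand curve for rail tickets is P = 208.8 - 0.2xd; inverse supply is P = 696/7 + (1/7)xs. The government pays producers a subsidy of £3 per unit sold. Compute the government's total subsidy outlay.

Pre-subsidy: 208.8 - 0.2x = 696/7 + (1/7)x gives x* = 319 and P* = 145.
With the subsidy, sellers receive Ps = Pb + 3 for each unit, where Pb is the price buyers pay.
On the curves, Pb = 208.8 - 0.2x and Ps = 696/7 + (1/7)x; the wedge Ps − Pb = 3 gives 696/7 + (1/7)x − (208.8 - 0.2x) = 3, so x' = 327.75.
Then Pb = 208.8 − 0.2·327.75 = 143.25 and Ps = 696/7 + (1/7)·327.75 = 146.25.
Government outlay = subsidy × quantity = 3 × 327.75 = 983.25.

Government cost = £983.25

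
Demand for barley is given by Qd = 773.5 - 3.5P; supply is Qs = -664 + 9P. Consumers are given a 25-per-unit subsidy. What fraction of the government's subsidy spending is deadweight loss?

DWL / government spending = 9/124

Pre-subsidy: 773.5 - 3.5P = -664 + 9P gives P* = 115, Q* = 371.
With the rebate, buyers effectively pay Pb = Ps − 25, where Ps is the price sellers receive.
Demand in terms of Ps becomes Qd = 773.5 − 3.5(Ps − 25) = 861 - 3.5Ps. Setting this equal to supply: 861 - 3.5Ps = -664 + 9Ps, so Ps = 122.
Buyers pay Pb = 122 − 25 = 97; Q' = -664 + 9·122 = 434.
ΔCS = ½(371 + 434)(115 − 97) = 7245; ΔPS = ½(371 + 434)(122 − 115) = 2817.5.
Government spending = 25 × 434 = 10850.
DWL = ½ × 25 × (434 − 371) = 787.5; fraction = 787.5 / 10850 = 9/124.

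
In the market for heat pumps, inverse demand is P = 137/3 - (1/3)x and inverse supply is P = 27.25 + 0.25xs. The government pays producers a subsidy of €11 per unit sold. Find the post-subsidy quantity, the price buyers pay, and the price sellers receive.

Pre-subsidy: 137/3 - (1/3)x = 27.25 + 0.25x gives x* = 221/7 and P* = 246/7.
With the subsidy, sellers receive Ps = Pb + 11 for each unit, where Pb is the price buyers pay.
On the curves, Pb = 137/3 - (1/3)x and Ps = 27.25 + 0.25x; the wedge Ps − Pb = 11 gives 27.25 + 0.25x − (137/3 - (1/3)x) = 11, so x' = 353/7.
Then Pb = 137/3 − (1/3)·(353/7) = 202/7 and Ps = 27.25 + 0.25·(353/7) = 279/7.

x' = 353/7; buyers pay 202/7; sellers receive 279/7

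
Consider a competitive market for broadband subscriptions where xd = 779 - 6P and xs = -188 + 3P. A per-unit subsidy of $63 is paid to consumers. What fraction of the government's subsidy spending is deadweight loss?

DWL / government spending = 189/781

Pre-subsidy: 779 - 6P = -188 + 3P gives P* = 967/9, x* = 403/3.
With the rebate, buyers effectively pay Pb = Ps − 63, where Ps is the price sellers receive.
Demand in terms of Ps becomes xd = 779 − 6(Ps − 63) = 1157 - 6Ps. Setting this equal to supply: 1157 - 6Ps = -188 + 3Ps, so Ps = 1345/9.
Buyers pay Pb = 1345/9 − 63 = 778/9; x' = -188 + 3·(1345/9) = 781/3.
ΔCS = ½(403/3 + 781/3)(967/9 − 778/9) = 4144; ΔPS = ½(403/3 + 781/3)(1345/9 − 967/9) = 8288.
Government spending = 63 × 781/3 = 16401.
DWL = ½ × 63 × (781/3 − 403/3) = 3969; fraction = 3969 / 16401 = 189/781.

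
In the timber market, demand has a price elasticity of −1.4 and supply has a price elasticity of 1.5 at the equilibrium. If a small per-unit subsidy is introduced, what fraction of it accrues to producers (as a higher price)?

For a small subsidy around the equilibrium, the benefit split depends on the relative slopes, which at a point are proportional to the elasticities.
Buyer share = εs/(εs + |εd|) = 1.5/(1.5 + 1.4) = 15/29; seller share = |εd|/(εs + |εd|) = 14/29.
So producers capture 14/29 of the subsidy.

Producer share = 14/29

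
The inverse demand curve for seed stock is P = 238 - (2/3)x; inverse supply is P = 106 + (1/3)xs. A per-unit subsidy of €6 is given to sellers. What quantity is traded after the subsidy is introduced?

Pre-subsidy: 238 - (2/3)x = 106 + (1/3)x gives x* = 132 and P* = 150.
With the subsidy, sellers receive Ps = Pb + 6 for each unit, where Pb is the price buyers pay.
On the curves, Pb = 238 - (2/3)x and Ps = 106 + (1/3)x; the wedge Ps − Pb = 6 gives 106 + (1/3)x − (238 - (2/3)x) = 6, so x' = 138.
Then Pb = 238 − (2/3)·138 = 146 and Ps = 106 + (1/3)·138 = 152.

x' = 138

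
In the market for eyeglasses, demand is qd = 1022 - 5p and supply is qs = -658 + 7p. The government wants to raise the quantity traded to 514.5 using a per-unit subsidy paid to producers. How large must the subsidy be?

At q = 514.5, invert demand for the buyer price: pb = (1022 − 514.5)/5 = 101.5; invert supply for the seller price: ps = (514.5 − (-658))/7 = 167.5.
The subsidy must fill the gap: s = ps − pb = 167.5 − 101.5 = 66.

Required subsidy s = 66 per unit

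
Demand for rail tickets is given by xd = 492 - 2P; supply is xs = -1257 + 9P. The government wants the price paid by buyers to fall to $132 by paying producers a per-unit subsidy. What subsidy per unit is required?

Required subsidy s = $33 per unit

At a buyer price of 132, quantity demanded is 492 − 2·132 = 228.
Sellers supply 228 only when they receive Ps with -1257 + 9·Ps = 228, i.e. Ps = 165.
s = Ps − Pb = 165 − 132 = 33.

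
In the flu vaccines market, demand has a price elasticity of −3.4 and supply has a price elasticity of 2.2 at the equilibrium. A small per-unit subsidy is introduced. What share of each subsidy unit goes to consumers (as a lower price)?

For a small subsidy around the equilibrium, the benefit split depends on the relative slopes, which at a point are proportional to the elasticities.
Buyer share = εs/(εs + |εd|) = 2.2/(2.2 + 3.4) = 11/28; seller share = |εd|/(εs + |εd|) = 17/28.

Consumer share = 11/28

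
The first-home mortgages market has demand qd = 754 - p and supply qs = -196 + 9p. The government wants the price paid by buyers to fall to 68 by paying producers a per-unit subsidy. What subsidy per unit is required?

Required subsidy s = 30 per unit

At a buyer price of 68, quantity demanded is 754 − 1·68 = 686.
Sellers supply 686 only when they receive ps with -196 + 9·ps = 686, i.e. ps = 98.
s = ps − pb = 98 − 68 = 30.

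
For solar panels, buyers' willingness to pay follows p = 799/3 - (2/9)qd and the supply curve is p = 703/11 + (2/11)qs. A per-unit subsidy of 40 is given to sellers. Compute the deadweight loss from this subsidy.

Deadweight loss = 1980

Pre-subsidy: 799/3 - (2/9)q = 703/11 + (2/11)q gives q* = 501 and p* = 155.
With the subsidy, sellers receive ps = pb + 40 for each unit, where pb is the price buyers pay.
On the curves, pb = 799/3 - (2/9)q and ps = 703/11 + (2/11)q; the wedge ps − pb = 40 gives 703/11 + (2/11)q − (799/3 - (2/9)q) = 40, so q' = 600.
Then pb = 799/3 − (2/9)·600 = 133 and ps = 703/11 + (2/11)·600 = 173.
The subsidy expands output by 600 − 501 = 99 past the efficient level; on those units the gap between marginal cost and willingness to pay runs from 0 up to 40.
DWL = ½ × 40 × 99 = 1980.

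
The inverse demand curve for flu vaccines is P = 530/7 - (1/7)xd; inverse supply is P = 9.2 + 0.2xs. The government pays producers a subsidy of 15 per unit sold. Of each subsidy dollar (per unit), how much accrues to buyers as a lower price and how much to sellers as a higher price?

Pre-subsidy: 530/7 - (1/7)x = 9.2 + 0.2x gives x* = 194 and P* = 48.
With the subsidy, sellers receive Ps = Pb + 15 for each unit, where Pb is the price buyers pay.
On the curves, Pb = 530/7 - (1/7)x and Ps = 9.2 + 0.2x; the wedge Ps − Pb = 15 gives 9.2 + 0.2x − (530/7 - (1/7)x) = 15, so x' = 237.75.
Then Pb = 530/7 − (1/7)·237.75 = 41.75 and Ps = 9.2 + 0.2·237.75 = 56.75.
Buyers' price falls by P* − Pb = 48 − 41.75 = 6.25; sellers' price rises by Ps − P* = 56.75 − 48 = 8.75.

Buyers gain 6.25 per unit; sellers gain 8.75 per unit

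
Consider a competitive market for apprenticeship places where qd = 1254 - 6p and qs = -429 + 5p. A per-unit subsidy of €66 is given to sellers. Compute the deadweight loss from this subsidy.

Deadweight loss = €5940

Pre-subsidy: 1254 - 6p = -429 + 5p gives p* = 153, q* = 336.
With the subsidy, sellers receive ps = pb + 66 for each unit, where pb is the price buyers pay.
Supply in terms of pb becomes qs = -429 + 5(pb + 66) = -99 + 5pb. Setting this equal to demand: 1254 - 6pb = -99 + 5pb, so pb = 123.
Sellers receive ps = 123 + 66 = 189; q' = 1254 − 6·123 = 516.
The subsidy expands output by 516 − 336 = 180 past the efficient level; on those units the gap between marginal cost and willingness to pay runs from 0 up to 66.
DWL = ½ × 66 × 180 = 5940.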